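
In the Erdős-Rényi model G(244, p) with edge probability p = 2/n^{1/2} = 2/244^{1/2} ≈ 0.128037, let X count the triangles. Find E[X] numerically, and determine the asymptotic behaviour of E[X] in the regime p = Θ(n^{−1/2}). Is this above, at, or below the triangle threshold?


Number of potential triangles: C(244, 3) = 2391444.
Each occurs with probability p³ ≈ (0.128037)³ ≈ 2.09896524e-03.
By linearity: E[X] = C(244, 3)·p³ ≈ 2391444 · 2.09896524e-03 ≈ 5019.557841.
Since α = 1/2 < 1, p = c/n^{1/2} ≫ 1/n is above the triangle threshold p ~ 1/n. Asymptotically E[X] ~ (c³/6)·n^{3(1−α)} = (2³/6)·n^{1.5} → ∞; triangles are abundant w.h.p.

E[X] ≈ 5019.557841; in regime p = Θ(1/n^{1/2}) E[X] diverges (above the triangle threshold p ~ 1/n).


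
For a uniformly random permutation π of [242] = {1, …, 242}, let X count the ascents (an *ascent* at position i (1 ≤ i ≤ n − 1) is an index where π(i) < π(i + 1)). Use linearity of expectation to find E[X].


Write X = Σ X_I over i = 1, …, 241, with X_I the indicator of one ascent.
There are 241 indicators.
For each fixed i, the pair (π(i), π(i+1)) is a uniformly random ordered pair of distinct values from {1, …, 242}; by symmetry P[π(i) < π(i+1)] = 1/2.
By linearity: E[X] = 241 · (1/2) = (242 − 1) · (1/2) = 241/2 ≈ 120.500000.

E[X] = 241/2 = 120.500000.


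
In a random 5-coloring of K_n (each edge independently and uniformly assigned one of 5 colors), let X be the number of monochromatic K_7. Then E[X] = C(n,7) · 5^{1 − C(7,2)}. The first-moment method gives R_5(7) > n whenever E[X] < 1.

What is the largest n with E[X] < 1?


We need C(n, 7) · 5^{1 − 21} < 1, i.e. C(n, 7) < 5^{21 − 1} = 95367431640625.
Check values of n near the boundary:
  n = 333: C(333, 7) = 84549532139028; 84549532139028 < 95367431640625? YES
  n = 334: C(334, 7) = 86359460961576; 86359460961576 < 95367431640625? YES
  n = 335: C(335, 7) = 88202498238195; 88202498238195 < 95367431640625? YES
  n = 336: C(336, 7) = 90079147136880; 90079147136880 < 95367431640625? YES
  n = 337: C(337, 7) = 91989916924632; 91989916924632 < 95367431640625? YES
  n = 338: C(338, 7) = 93935323022736; 93935323022736 < 95367431640625? YES
  n = 339: C(339, 7) = 95915887062372; 95915887062372 < 95367431640625? NO
  n = 340: C(340, 7) = 97932136940560; 97932136940560 < 95367431640625? NO
The largest n with C(n, 7) < 95367431640625 is n = 338 (where E[X] = 93935323022736/95367431640625 ≈ 0.984983). Hence R_5(7) > 338, i.e. R_5(7) ≥ 339.

Largest n = 338; hence R_5(7) > 338.


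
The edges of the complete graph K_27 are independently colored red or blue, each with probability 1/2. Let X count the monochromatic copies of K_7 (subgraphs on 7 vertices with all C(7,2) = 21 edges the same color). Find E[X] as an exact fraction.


Let X = Σ_S X_S over the C(27, 7) = 888030 subsets S of size 7, where X_S = 1 if the K_7 on S is monochromatic.
For a fixed S, the K_7 on S has C(7, 2) = 21 edges. P[all 21 edges red] = (1/2)^21, and likewise for blue, so P[monochromatic] = 2·(1/2)^21 = 2^{1 − 21} = 1/1048576.
Summing: E[X] = C(27, 7) · 2^{1 − 21} = 888030 · 1/1048576 = 444015/524288.
Numerically: E[X] ≈ 0.847.

E[X] = C(27,7)·2^(1−C(7,2)) = 444015/524288 ≈ 0.847.


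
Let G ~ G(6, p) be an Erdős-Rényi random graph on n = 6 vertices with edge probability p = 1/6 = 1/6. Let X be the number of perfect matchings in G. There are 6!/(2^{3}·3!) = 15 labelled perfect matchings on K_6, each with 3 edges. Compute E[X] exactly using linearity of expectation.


K_6 has 6!/(2^{3}·3!) = 15 labelled perfect matchings.
For each such perfect matching H, let X_H = 1 if all 3 edges of H are present in G. Then P[X_H = 1] = p^{3} = (1/6)^{3} = 1/216.
Summing the indicators: E[X] = Σ_H E[X_H] = 15 · p^{3} = 15 · 1/216 = 5/72.
Numerically: E[X] ≈ 0.0694.

E[X] = 15 · (1/6)^{3} = 5/72 ≈ 0.0694.


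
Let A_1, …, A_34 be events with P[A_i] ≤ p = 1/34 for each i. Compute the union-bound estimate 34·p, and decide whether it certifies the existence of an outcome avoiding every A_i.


Union bound: P[∪_{i=1}^{34} A_i] ≤ Σ_i P[A_i] ≤ 34·p = 34·(1/34) = 1.
Numerically: 1 ≈ 1.0000000.
Is 1 < 1? NO.
Since the bound 1 is ≥ 1, the union bound is uninformative here; it does NOT by itself certify existence.

34·p = 1 ≈ 1.0000000; existence NOT certified by the union bound.


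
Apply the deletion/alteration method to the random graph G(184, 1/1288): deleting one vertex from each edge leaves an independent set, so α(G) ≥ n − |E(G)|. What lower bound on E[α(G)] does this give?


E[|E(G)|] = C(184, 2)·p = 16836 · (1/1288) = 183/14.
E[α(G)] ≥ n − E[|E(G)|] = 184 − 183/14 = 2393/14.
Numerically: ≈ 170.9286.
(This is only a lower bound; the true E[α(G)] may be larger.)

E[α(G)] ≥ 2393/14 ≈ 170.9286.


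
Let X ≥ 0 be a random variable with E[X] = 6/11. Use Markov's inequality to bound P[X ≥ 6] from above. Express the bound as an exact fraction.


μ = E[X] = 6/11, a = 6.
Markov: P[X ≥ 6] ≤ μ/a = (6/11)/6 = 1/11.
Numerically: ≈ 0.091.
(Since a = 6 > μ = 0.545, the bound 1/11 is < 1 and informative.)

P[X ≥ 6] ≤ 1/11 ≈ 0.091.


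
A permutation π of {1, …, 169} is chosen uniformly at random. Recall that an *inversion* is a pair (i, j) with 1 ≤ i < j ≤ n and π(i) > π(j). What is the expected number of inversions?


Write X = Σ X_I over the C(169, 2) = 14196 pairs i < j, with X_I the indicator of one inversion.
There are 14196 indicators.
For each fixed pair i < j, the values π(i) and π(j) are two distinct elements of {1, …, 169} in uniformly random order; by symmetry P[π(i) > π(j)] = 1/2.
By linearity: E[X] = 14196 · (1/2) = C(169, 2) · (1/2) = 14196/2 = 7098 ≈ 7098.000000.

E[X] = 7098 = 7098.000000.


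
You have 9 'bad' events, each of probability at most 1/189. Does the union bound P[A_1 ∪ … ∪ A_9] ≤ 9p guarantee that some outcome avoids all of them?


Union bound: P[∪_{i=1}^{9} A_i] ≤ Σ_i P[A_i] ≤ 9·p = 9·(1/189) = 1/21.
Numerically: 1/21 ≈ 0.0476190.
Is 1/21 < 1? YES.
Since P[∪ A_i] ≤ 1/21 < 1, the complement has P[∩ A_i^c] ≥ 1 − 1/21 = 20/21 > 0, so some outcome avoids every A_i.

9·p = 1/21 ≈ 0.0476190; existence CERTIFIED by the union bound.


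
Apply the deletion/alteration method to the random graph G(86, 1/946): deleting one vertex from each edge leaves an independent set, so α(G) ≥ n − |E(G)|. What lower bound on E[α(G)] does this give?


E[|E(G)|] = C(86, 2)·p = 3655 · (1/946) = 85/22.
E[α(G)] ≥ n − E[|E(G)|] = 86 − 85/22 = 1807/22.
Numerically: ≈ 82.136364.
(This is only a lower bound; the true E[α(G)] may be larger.)

E[α(G)] ≥ 1807/22 ≈ 82.136364.


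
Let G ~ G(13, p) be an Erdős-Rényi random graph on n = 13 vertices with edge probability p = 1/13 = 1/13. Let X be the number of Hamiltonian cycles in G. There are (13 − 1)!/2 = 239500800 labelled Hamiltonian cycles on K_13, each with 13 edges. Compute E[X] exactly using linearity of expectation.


K_13 has (13 − 1)!/2 = 239500800 labelled Hamiltonian cycles.
For each such Hamiltonian cycle H, let X_H = 1 if all 13 edges of H are present in G. Then P[X_H = 1] = p^{13} = (1/13)^{13} = 1/302875106592253.
By linearity: E[X] = Σ_H E[X_H] = 239500800 · p^{13} = 239500800 · 1/302875106592253 = 239500800/302875106592253.
Numerically: E[X] ≈ 7.9076e-07.

E[X] = 239500800 · (1/13)^{13} = 239500800/302875106592253 ≈ 7.9076e-07.


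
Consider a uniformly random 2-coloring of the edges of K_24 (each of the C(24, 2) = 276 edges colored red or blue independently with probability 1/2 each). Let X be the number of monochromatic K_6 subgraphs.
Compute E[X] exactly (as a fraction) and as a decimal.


Let X = Σ_S X_S over the C(24, 6) = 134596 subsets S of size 6, where X_S = 1 if the K_6 on S is monochromatic.
For a fixed S, the K_6 on S has C(6, 2) = 15 edges. P[all 15 edges red] = (1/2)^15, and likewise for blue, so P[monochromatic] = 2·(1/2)^15 = 2^{1 − 15} = 1/16384.
By linearity of expectation: E[X] = C(24, 6) · 2^{1 − 15} = 134596 · 1/16384 = 33649/4096.
Numerically: E[X] ≈ 8.215.

E[X] = C(24,6)·2^(1−C(6,2)) = 33649/4096 ≈ 8.215.


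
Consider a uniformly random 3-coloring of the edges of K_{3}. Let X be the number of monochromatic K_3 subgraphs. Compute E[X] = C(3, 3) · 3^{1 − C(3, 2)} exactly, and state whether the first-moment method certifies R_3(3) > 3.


E[X] = C(3, 3) · 3^{1 − 3} = 1 · 3^{−2} = 1/9.
As a reduced fraction: E[X] = 1/9 ≈ 0.1111111.
Is E[X] < 1? YES.
Since E[X] < 1, there exists a 3-coloring of K_{3} with no monochromatic K_3; hence R_3(3) > 3.

E[X] = 1/9 ≈ 0.1111111; E[X] < 1, so R_3(3) > 3.


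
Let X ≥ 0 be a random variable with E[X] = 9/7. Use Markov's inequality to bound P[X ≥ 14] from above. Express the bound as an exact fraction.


μ = E[X] = 9/7, a = 14.
Markov: P[X ≥ 14] ≤ μ/a = (9/7)/14 = 9/98.
Numerically: ≈ 0.092.
(Since a = 14 > μ = 1.286, the bound 9/98 is < 1 and informative.)

P[X ≥ 14] ≤ 9/98 ≈ 0.092.


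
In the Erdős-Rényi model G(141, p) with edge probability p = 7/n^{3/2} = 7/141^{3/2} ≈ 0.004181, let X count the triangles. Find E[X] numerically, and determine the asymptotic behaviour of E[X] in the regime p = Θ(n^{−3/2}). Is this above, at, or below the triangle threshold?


Number of potential triangles: C(141, 3) = 457310.
Each occurs with probability p³ ≈ (0.004181)³ ≈ 7.308161e-08.
By linearity: E[X] = C(141, 3)·p³ ≈ 457310 · 7.308161e-08 ≈ 0.0334.
Since α = 3/2 > 1, p = c/n^{3/2} = o(1/n) is below the triangle threshold p ~ 1/n. Asymptotically E[X] ~ (c³/6)·n^{3(1−α)} = (7³/6)·n^{-1.5} → 0, so by Markov's inequality G has no triangles w.h.p.

E[X] ≈ 0.0334; in regime p = Θ(1/n^{3/2}) E[X] tends to 0 (below the triangle threshold p ~ 1/n).


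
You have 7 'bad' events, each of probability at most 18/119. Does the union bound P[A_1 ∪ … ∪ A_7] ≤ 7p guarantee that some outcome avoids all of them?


Union bound: P[∪_{i=1}^{7} A_i] ≤ Σ_i P[A_i] ≤ 7·p = 7·(18/119) = 18/17.
Numerically: 18/17 ≈ 1.05882.
Is 18/17 < 1? NO.
Since the bound 18/17 is ≥ 1, the union bound is uninformative here; it does NOT by itself certify existence.

7·p = 18/17 ≈ 1.05882; existence NOT certified by the union bound.


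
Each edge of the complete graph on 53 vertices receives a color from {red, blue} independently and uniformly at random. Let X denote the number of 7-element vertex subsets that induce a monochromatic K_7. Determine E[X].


Let X = Σ_S X_S over the C(53, 7) = 154143080 subsets S of size 7, where X_S = 1 if the K_7 on S is monochromatic.
For a fixed S, the K_7 on S has C(7, 2) = 21 edges. P[all 21 edges red] = (1/2)^21, and likewise for blue, so P[monochromatic] = 2·(1/2)^21 = 2^{1 − 21} = 1/1048576.
By linearity of expectation: E[X] = C(53, 7) · 2^{1 − 21} = 154143080 · 1/1048576 = 19267885/131072.
Numerically: E[X] ≈ 147.002.

E[X] = C(53,7)·2^(1−C(7,2)) = 19267885/131072 ≈ 147.002.


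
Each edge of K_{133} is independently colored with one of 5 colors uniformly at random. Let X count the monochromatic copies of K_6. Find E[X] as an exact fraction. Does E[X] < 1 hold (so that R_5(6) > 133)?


E[X] = C(133, 6) · 5^{1 − 15} = 6856577728 · 5^{−14} = 6856577728/6103515625.
As a reduced fraction: E[X] = 6856577728/6103515625 ≈ 1.123382.
Is E[X] < 1? NO.
Since E[X] ≥ 1, the first-moment bound is inconclusive at n = 133; it does NOT by itself certify R_5(6) > 133.

E[X] = 6856577728/6103515625 ≈ 1.123382; E[X] ≥ 1; first-moment method inconclusive here.


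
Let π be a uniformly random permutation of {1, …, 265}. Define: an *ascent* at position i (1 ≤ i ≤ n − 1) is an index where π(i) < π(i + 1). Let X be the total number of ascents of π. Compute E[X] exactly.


Write X = Σ X_I over i = 1, …, 264, with X_I the indicator of one ascent.
There are 264 indicators.
For each fixed i, the pair (π(i), π(i+1)) is a uniformly random ordered pair of distinct values from {1, …, 265}; by symmetry P[π(i) < π(i+1)] = 1/2.
By linearity: E[X] = 264 · (1/2) = (265 − 1) · (1/2) = 132 ≈ 132.00000.

E[X] = 132 = 132.00000.


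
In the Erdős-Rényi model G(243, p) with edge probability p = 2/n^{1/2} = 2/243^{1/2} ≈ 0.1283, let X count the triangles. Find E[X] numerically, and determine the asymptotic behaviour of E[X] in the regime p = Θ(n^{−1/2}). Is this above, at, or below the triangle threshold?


Number of potential triangles: C(243, 3) = 2362041.
Each occurs with probability p³ ≈ (0.1283)³ ≈ 2.1119351e-03.
By linearity: E[X] = C(243, 3)·p³ ≈ 2362041 · 2.1119351e-03 ≈ 4988.47739.
Since α = 1/2 < 1, p = c/n^{1/2} ≫ 1/n is above the triangle threshold p ~ 1/n. Asymptotically E[X] ~ (c³/6)·n^{3(1−α)} = (2³/6)·n^{1.5} → ∞; triangles are abundant w.h.p.

E[X] ≈ 4988.47739; in regime p = Θ(1/n^{1/2}) E[X] diverges (above the triangle threshold p ~ 1/n).


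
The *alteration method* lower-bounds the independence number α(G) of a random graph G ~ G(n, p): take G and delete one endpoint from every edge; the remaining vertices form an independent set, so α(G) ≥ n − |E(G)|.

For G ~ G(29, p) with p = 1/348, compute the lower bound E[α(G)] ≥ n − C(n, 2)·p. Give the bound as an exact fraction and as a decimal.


E[|E(G)|] = C(29, 2)·p = 406 · (1/348) = 7/6.
E[α(G)] ≥ n − E[|E(G)|] = 29 − 7/6 = 167/6.
Numerically: ≈ 27.83333.
(This is only a lower bound; the true E[α(G)] may be larger.)

E[α(G)] ≥ 167/6 ≈ 27.83333.


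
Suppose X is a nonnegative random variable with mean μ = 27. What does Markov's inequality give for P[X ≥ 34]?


μ = E[X] = 27, a = 34.
Markov: P[X ≥ 34] ≤ μ/a = (27)/34 = 27/34.
Numerically: ≈ 0.794118.
(Since a = 34 > μ = 27.000000, the bound 27/34 is < 1 and informative.)

P[X ≥ 34] ≤ 27/34 ≈ 0.794118.


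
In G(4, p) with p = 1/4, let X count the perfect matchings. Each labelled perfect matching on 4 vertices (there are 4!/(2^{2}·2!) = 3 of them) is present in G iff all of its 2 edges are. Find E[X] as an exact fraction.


K_4 has 4!/(2^{2}·2!) = 3 labelled perfect matchings.
For each such perfect matching H, let X_H = 1 if all 2 edges of H are present in G. Then P[X_H = 1] = p^{2} = (1/4)^{2} = 1/16.
Summing the indicators: E[X] = Σ_H E[X_H] = 3 · p^{2} = 3 · 1/16 = 3/16.
Numerically: E[X] ≈ 0.188.

E[X] = 3 · (1/4)^{2} = 3/16 ≈ 0.188.


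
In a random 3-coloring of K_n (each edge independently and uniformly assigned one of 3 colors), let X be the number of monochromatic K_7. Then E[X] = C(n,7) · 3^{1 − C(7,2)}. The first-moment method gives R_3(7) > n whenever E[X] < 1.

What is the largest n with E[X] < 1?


We need C(n, 7) · 3^{1 − 21} < 1, i.e. C(n, 7) < 3^{21 − 1} = 3486784401.
Check values of n near the boundary:
  n = 80: C(80, 7) = 3176716400; 3176716400 < 3486784401? YES
  n = 81: C(81, 7) = 3477216600; 3477216600 < 3486784401? YES
  n = 82: C(82, 7) = 3801756816; 3801756816 < 3486784401? NO
  n = 83: C(83, 7) = 4151918628; 4151918628 < 3486784401? NO
  n = 84: C(84, 7) = 4529365776; 4529365776 < 3486784401? NO
The largest n with C(n, 7) < 3486784401 is n = 81 (where E[X] = 42928600/43046721 ≈ 0.9973). Hence R_3(7) > 81, i.e. R_3(7) ≥ 82.

Largest n = 81; hence R_3(7) > 81.


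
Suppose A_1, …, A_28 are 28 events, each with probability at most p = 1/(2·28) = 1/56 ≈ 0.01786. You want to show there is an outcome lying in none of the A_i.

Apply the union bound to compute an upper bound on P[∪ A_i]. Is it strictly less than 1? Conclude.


Union bound: P[∪_{i=1}^{28} A_i] ≤ Σ_i P[A_i] ≤ 28·p = 28·(1/56) = 1/2.
Numerically: 1/2 ≈ 0.50000.
Is 1/2 < 1? YES.
Since P[∪ A_i] ≤ 1/2 < 1, the complement has P[∩ A_i^c] ≥ 1 − 1/2 = 1/2 > 0, so some outcome avoids every A_i.

28·p = 1/2 ≈ 0.50000; existence CERTIFIED by the union bound.


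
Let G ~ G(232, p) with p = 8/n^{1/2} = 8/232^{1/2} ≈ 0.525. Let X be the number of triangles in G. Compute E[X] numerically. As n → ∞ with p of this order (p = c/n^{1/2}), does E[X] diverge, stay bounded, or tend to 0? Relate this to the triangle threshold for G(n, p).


Number of potential triangles: C(232, 3) = 2054360.
Each occurs with probability p³ ≈ (0.525)³ ≈ 1.44890e-01.
By linearity: E[X] = C(232, 3)·p³ ≈ 2054360 · 1.44890e-01 ≈ 297655.927.
Since α = 1/2 < 1, p = c/n^{1/2} ≫ 1/n is above the triangle threshold p ~ 1/n. Asymptotically E[X] ~ (c³/6)·n^{3(1−α)} = (8³/6)·n^{1.5} → ∞; triangles are abundant w.h.p.

E[X] ≈ 297655.927; in regime p = Θ(1/n^{1/2}) E[X] diverges (above the triangle threshold p ~ 1/n).


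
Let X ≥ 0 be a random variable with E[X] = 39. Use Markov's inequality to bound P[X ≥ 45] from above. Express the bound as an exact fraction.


μ = E[X] = 39, a = 45.
Markov: P[X ≥ 45] ≤ μ/a = (39)/45 = 13/15.
Numerically: ≈ 0.8667.
(Since a = 45 > μ = 39.0000, the bound 13/15 is < 1 and informative.)

P[X ≥ 45] ≤ 13/15 ≈ 0.8667.


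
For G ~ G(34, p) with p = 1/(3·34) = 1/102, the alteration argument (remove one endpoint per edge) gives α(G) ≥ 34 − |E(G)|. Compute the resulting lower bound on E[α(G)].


E[|E(G)|] = C(34, 2)·p = 561 · (1/102) = 11/2.
E[α(G)] ≥ n − E[|E(G)|] = 34 − 11/2 = 57/2.
Numerically: ≈ 28.5000.
(This is only a lower bound; the true E[α(G)] may be larger.)

E[α(G)] ≥ 57/2 ≈ 28.5000.


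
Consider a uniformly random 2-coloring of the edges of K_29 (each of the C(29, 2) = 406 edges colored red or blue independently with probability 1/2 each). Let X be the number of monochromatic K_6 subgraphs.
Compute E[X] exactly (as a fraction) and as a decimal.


Let X = Σ_S X_S over the C(29, 6) = 475020 subsets S of size 6, where X_S = 1 if the K_6 on S is monochromatic.
For a fixed S, the K_6 on S has C(6, 2) = 15 edges. P[all 15 edges red] = (1/2)^15, and likewise for blue, so P[monochromatic] = 2·(1/2)^15 = 2^{1 − 15} = 1/16384.
Summing: E[X] = C(29, 6) · 2^{1 − 15} = 475020 · 1/16384 = 118755/4096.
Numerically: E[X] ≈ 28.9929.

E[X] = C(29,6)·2^(1−C(6,2)) = 118755/4096 ≈ 28.9929.


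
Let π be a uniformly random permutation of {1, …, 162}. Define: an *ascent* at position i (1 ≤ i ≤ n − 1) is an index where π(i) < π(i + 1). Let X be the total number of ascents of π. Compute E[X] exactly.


Write X = Σ X_I over i = 1, …, 161, with X_I the indicator of one ascent.
There are 161 indicators.
For each fixed i, the pair (π(i), π(i+1)) is a uniformly random ordered pair of distinct values from {1, …, 162}; by symmetry P[π(i) < π(i+1)] = 1/2.
By linearity: E[X] = 161 · (1/2) = (162 − 1) · (1/2) = 161/2 ≈ 80.50000.

E[X] = 161/2 = 80.50000.


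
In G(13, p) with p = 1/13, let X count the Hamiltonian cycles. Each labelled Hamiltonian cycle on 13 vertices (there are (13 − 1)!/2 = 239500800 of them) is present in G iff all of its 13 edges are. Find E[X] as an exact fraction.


K_13 has (13 − 1)!/2 = 239500800 labelled Hamiltonian cycles.
For each such Hamiltonian cycle H, let X_H = 1 if all 13 edges of H are present in G. Then P[X_H = 1] = p^{13} = (1/13)^{13} = 1/302875106592253.
By linearity of expectation: E[X] = Σ_H E[X_H] = 239500800 · p^{13} = 239500800 · 1/302875106592253 = 239500800/302875106592253.
Numerically: E[X] ≈ 7.91e-07.

E[X] = 239500800 · (1/13)^{13} = 239500800/302875106592253 ≈ 7.91e-07.


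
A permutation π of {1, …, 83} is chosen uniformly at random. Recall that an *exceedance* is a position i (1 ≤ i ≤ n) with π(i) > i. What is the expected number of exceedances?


Write X = Σ_{i=1}^{83} X_i, where X_i = 1_{π(i) > i}.
For each fixed i, π(i) is uniform over {1, …, 83} (marginal of a uniform permutation), so P[π(i) > i] = (n − i)/n. Summing: Σ_{i=1}^{83} (n − i)/n = (0 + 1 + … + 82)/83 = 83(83 − 1)/(2·83) = (83 − 1)/2.
Hence E[X] = Σ_{i=1}^{83} (83 − i)/83 = 41 ≈ 41.000000.

E[X] = 41 = 41.000000.


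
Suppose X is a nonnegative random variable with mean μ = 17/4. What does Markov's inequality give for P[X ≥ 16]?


μ = E[X] = 17/4, a = 16.
Markov: P[X ≥ 16] ≤ μ/a = (17/4)/16 = 17/64.
Numerically: ≈ 0.2656.
(Since a = 16 > μ = 4.2500, the bound 17/64 is < 1 and informative.)

P[X ≥ 16] ≤ 17/64 ≈ 0.2656.


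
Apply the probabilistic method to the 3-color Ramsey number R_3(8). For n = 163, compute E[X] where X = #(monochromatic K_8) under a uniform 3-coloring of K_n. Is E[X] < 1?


E[X] = C(163, 8) · 3^{1 − 28} = 10380216608892 · 3^{−27} = 10380216608892/7625597484987.
As a reduced fraction: E[X] = 128150822332/94143178827 ≈ 1.361233.
Is E[X] < 1? NO.
Since E[X] ≥ 1, the first-moment bound is inconclusive at n = 163; it does NOT by itself certify R_3(8) > 163.

E[X] = 128150822332/94143178827 ≈ 1.361233; E[X] ≥ 1; first-moment method inconclusive here.


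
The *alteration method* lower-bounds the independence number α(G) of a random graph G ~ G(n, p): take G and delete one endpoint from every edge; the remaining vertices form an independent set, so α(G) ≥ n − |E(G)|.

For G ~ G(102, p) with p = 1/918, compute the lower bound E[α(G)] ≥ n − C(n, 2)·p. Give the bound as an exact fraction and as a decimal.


E[|E(G)|] = C(102, 2)·p = 5151 · (1/918) = 101/18.
E[α(G)] ≥ n − E[|E(G)|] = 102 − 101/18 = 1735/18.
Numerically: ≈ 96.38889.
(This is only a lower bound; the true E[α(G)] may be larger.)

E[α(G)] ≥ 1735/18 ≈ 96.38889.


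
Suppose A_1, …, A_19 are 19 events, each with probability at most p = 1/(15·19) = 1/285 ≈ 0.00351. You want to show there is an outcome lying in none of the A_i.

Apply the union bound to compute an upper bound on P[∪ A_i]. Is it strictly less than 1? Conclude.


Union bound: P[∪_{i=1}^{19} A_i] ≤ Σ_i P[A_i] ≤ 19·p = 19·(1/285) = 1/15.
Numerically: 1/15 ≈ 0.06667.
Is 1/15 < 1? YES.
Since P[∪ A_i] ≤ 1/15 < 1, the complement has P[∩ A_i^c] ≥ 1 − 1/15 = 14/15 > 0, so some outcome avoids every A_i.

19·p = 1/15 ≈ 0.06667; existence CERTIFIED by the union bound.


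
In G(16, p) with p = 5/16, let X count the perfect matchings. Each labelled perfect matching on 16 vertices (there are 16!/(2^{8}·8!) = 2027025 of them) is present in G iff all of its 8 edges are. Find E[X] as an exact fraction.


K_16 has 16!/(2^{8}·8!) = 2027025 labelled perfect matchings.
For each such perfect matching H, let X_H = 1 if all 8 edges of H are present in G. Then P[X_H = 1] = p^{8} = (5/16)^{8} = 390625/4294967296.
Summing the indicators: E[X] = Σ_H E[X_H] = 2027025 · p^{8} = 2027025 · 390625/4294967296 = 791806640625/4294967296.
Numerically: E[X] ≈ 184.357.

E[X] = 2027025 · (5/16)^{8} = 791806640625/4294967296 ≈ 184.357.


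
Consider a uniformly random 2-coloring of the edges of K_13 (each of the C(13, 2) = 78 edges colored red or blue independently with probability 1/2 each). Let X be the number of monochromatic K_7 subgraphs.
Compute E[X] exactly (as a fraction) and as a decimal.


Let X = Σ_S X_S over the C(13, 7) = 1716 subsets S of size 7, where X_S = 1 if the K_7 on S is monochromatic.
For a fixed S, the K_7 on S has C(7, 2) = 21 edges. P[all 21 edges red] = (1/2)^21, and likewise for blue, so P[monochromatic] = 2·(1/2)^21 = 2^{1 − 21} = 1/1048576.
Summing: E[X] = C(13, 7) · 2^{1 − 21} = 1716 · 1/1048576 = 429/262144.
Numerically: E[X] ≈ 0.002.

E[X] = C(13,7)·2^(1−C(7,2)) = 429/262144 ≈ 0.002.


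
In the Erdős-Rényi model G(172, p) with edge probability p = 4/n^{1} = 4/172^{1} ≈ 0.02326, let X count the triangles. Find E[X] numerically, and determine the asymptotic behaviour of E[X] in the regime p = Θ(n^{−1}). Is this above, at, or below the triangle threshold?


Number of potential triangles: C(172, 3) = 833340.
Each occurs with probability p³ ≈ (0.02326)³ ≈ 1.257751e-05.
By linearity: E[X] = C(172, 3)·p³ ≈ 833340 · 1.257751e-05 ≈ 10.4813.
Here α = 1, so p = 4/n is exactly at the triangle threshold p ~ 1/n. Asymptotically E[X] → c³/6 = 4³/6 = 32/3 ≈ 10.6667, a bounded constant. In this regime the triangle count is asymptotically Poisson(c³/6).

E[X] ≈ 10.4813; in regime p = Θ(1/n^{1}) E[X] stays bounded (at the triangle threshold p ~ 1/n).


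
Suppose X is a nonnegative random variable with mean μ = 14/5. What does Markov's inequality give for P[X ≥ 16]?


μ = E[X] = 14/5, a = 16.
Markov: P[X ≥ 16] ≤ μ/a = (14/5)/16 = 7/40.
Numerically: ≈ 0.17500.
(Since a = 16 > μ = 2.80000, the bound 7/40 is < 1 and informative.)

P[X ≥ 16] ≤ 7/40 ≈ 0.17500.


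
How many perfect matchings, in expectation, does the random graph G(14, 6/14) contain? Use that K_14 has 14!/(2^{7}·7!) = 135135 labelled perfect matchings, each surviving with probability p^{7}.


K_14 has 14!/(2^{7}·7!) = 135135 labelled perfect matchings.
For each such perfect matching H, let X_H = 1 if all 7 edges of H are present in G. Then P[X_H = 1] = p^{7} = (3/7)^{7} = 2187/823543.
Summing the indicators: E[X] = Σ_H E[X_H] = 135135 · p^{7} = 135135 · 2187/823543 = 42220035/117649.
Numerically: E[X] ≈ 359.

E[X] = 135135 · (3/7)^{7} = 42220035/117649 ≈ 359.


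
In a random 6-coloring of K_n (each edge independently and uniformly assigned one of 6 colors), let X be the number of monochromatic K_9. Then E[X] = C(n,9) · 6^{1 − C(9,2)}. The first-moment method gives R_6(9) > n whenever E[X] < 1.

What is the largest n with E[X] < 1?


We need C(n, 9) · 6^{1 − 36} < 1, i.e. C(n, 9) < 6^{36 − 1} = 1719070799748422591028658176.
Check values of n near the boundary:
  n = 4407: C(4407, 9) = 1713856532599459170657070050; 1713856532599459170657070050 < 1719070799748422591028658176? YES
  n = 4408: C(4408, 9) = 1717362945146264156457459600; 1717362945146264156457459600 < 1719070799748422591028658176? YES
  n = 4409: C(4409, 9) = 1720875732988608787686577131; 1720875732988608787686577131 < 1719070799748422591028658176? NO
  n = 4410: C(4410, 9) = 1724394906266704102180823710; 1724394906266704102180823710 < 1719070799748422591028658176? NO
The largest n with C(n, 9) < 1719070799748422591028658176 is n = 4408 (where E[X] = 35778394690547169926197075/35813974994758803979763712 ≈ 0.9990065). Hence R_6(9) > 4408, i.e. R_6(9) ≥ 4409.

Largest n = 4408; hence R_6(9) > 4408.


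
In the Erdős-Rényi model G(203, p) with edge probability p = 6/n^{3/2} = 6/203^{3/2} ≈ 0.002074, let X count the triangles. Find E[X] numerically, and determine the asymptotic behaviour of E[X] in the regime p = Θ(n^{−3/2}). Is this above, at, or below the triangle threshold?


Number of potential triangles: C(203, 3) = 1373701.
Each occurs with probability p³ ≈ (0.002074)³ ≈ 8.927330e-09.
By linearity: E[X] = C(203, 3)·p³ ≈ 1373701 · 8.927330e-09 ≈ 0.0123.
Since α = 3/2 > 1, p = c/n^{3/2} = o(1/n) is below the triangle threshold p ~ 1/n. Asymptotically E[X] ~ (c³/6)·n^{3(1−α)} = (6³/6)·n^{-1.5} → 0, so by Markov's inequality G has no triangles w.h.p.

E[X] ≈ 0.0123; in regime p = Θ(1/n^{3/2}) E[X] tends to 0 (below the triangle threshold p ~ 1/n).


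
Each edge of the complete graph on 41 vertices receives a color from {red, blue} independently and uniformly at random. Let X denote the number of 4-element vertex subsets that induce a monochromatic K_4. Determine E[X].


Let X = Σ_S X_S over the C(41, 4) = 101270 subsets S of size 4, where X_S = 1 if the K_4 on S is monochromatic.
For a fixed S, the K_4 on S has C(4, 2) = 6 edges. P[all 6 edges red] = (1/2)^6, and likewise for blue, so P[monochromatic] = 2·(1/2)^6 = 2^{1 − 6} = 1/32.
By linearity: E[X] = C(41, 4) · 2^{1 − 6} = 101270 · 1/32 = 50635/16.
Numerically: E[X] ≈ 3164.6875.

E[X] = C(41,4)·2^(1−C(4,2)) = 50635/16 ≈ 3164.6875.


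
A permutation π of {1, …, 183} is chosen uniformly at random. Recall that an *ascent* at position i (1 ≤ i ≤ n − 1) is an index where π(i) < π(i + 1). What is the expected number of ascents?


Write X = Σ X_I over i = 1, …, 182, with X_I the indicator of one ascent.
There are 182 indicators.
For each fixed i, the pair (π(i), π(i+1)) is a uniformly random ordered pair of distinct values from {1, …, 183}; by symmetry P[π(i) < π(i+1)] = 1/2.
By linearity: E[X] = 182 · (1/2) = (183 − 1) · (1/2) = 91 ≈ 91.000000.

E[X] = 91 = 91.000000.


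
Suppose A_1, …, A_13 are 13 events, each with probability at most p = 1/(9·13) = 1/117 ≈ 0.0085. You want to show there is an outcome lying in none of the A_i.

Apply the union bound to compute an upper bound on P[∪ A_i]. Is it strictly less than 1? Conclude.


Union bound: P[∪_{i=1}^{13} A_i] ≤ Σ_i P[A_i] ≤ 13·p = 13·(1/117) = 1/9.
Numerically: 1/9 ≈ 0.1111.
Is 1/9 < 1? YES.
Since P[∪ A_i] ≤ 1/9 < 1, the complement has P[∩ A_i^c] ≥ 1 − 1/9 = 8/9 > 0, so some outcome avoids every A_i.

13·p = 1/9 ≈ 0.1111; existence CERTIFIED by the union bound.


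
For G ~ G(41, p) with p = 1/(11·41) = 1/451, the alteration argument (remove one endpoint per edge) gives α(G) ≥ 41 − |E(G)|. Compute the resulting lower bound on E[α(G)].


E[|E(G)|] = C(41, 2)·p = 820 · (1/451) = 20/11.
E[α(G)] ≥ n − E[|E(G)|] = 41 − 20/11 = 431/11.
Numerically: ≈ 39.18182.
(This is only a lower bound; the true E[α(G)] may be larger.)

E[α(G)] ≥ 431/11 ≈ 39.18182.


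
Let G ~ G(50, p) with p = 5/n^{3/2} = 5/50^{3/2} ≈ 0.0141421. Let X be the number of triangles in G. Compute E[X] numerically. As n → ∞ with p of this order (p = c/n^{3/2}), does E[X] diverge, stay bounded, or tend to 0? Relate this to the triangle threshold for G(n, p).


Number of potential triangles: C(50, 3) = 19600.
Each occurs with probability p³ ≈ (0.0141421)³ ≈ 2.82842712e-06.
By linearity: E[X] = C(50, 3)·p³ ≈ 19600 · 2.82842712e-06 ≈ 0.055437.
Since α = 3/2 > 1, p = c/n^{3/2} = o(1/n) is below the triangle threshold p ~ 1/n. Asymptotically E[X] ~ (c³/6)·n^{3(1−α)} = (5³/6)·n^{-1.5} → 0, so by Markov's inequality G has no triangles w.h.p.

E[X] ≈ 0.055437; in regime p = Θ(1/n^{3/2}) E[X] tends to 0 (below the triangle threshold p ~ 1/n).


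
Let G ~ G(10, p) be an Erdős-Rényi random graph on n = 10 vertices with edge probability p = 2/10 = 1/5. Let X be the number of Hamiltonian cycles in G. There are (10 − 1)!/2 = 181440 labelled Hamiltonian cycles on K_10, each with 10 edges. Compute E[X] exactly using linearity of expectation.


K_10 has (10 − 1)!/2 = 181440 labelled Hamiltonian cycles.
For each such Hamiltonian cycle H, let X_H = 1 if all 10 edges of H are present in G. Then P[X_H = 1] = p^{10} = (1/5)^{10} = 1/9765625.
By linearity: E[X] = Σ_H E[X_H] = 181440 · p^{10} = 181440 · 1/9765625 = 36288/1953125.
Numerically: E[X] ≈ 0.0185795.

E[X] = 181440 · (1/5)^{10} = 36288/1953125 ≈ 0.0185795.


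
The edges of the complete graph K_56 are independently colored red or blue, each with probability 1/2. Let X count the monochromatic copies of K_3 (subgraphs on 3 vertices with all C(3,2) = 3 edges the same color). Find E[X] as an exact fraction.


Let X = Σ_S X_S over the C(56, 3) = 27720 subsets S of size 3, where X_S = 1 if the K_3 on S is monochromatic.
For a fixed S, the K_3 on S has C(3, 2) = 3 edges. P[all 3 edges red] = (1/2)^3, and likewise for blue, so P[monochromatic] = 2·(1/2)^3 = 2^{1 − 3} = 1/4.
By linearity: E[X] = C(56, 3) · 2^{1 − 3} = 27720 · 1/4 = 6930.
Numerically: E[X] ≈ 6930.000.

E[X] = C(56,3)·2^(1−C(3,2)) = 6930 ≈ 6930.000.


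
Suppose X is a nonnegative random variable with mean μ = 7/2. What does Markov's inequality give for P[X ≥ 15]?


μ = E[X] = 7/2, a = 15.
Markov: P[X ≥ 15] ≤ μ/a = (7/2)/15 = 7/30.
Numerically: ≈ 0.2333.
(Since a = 15 > μ = 3.5000, the bound 7/30 is < 1 and informative.)

P[X ≥ 15] ≤ 7/30 ≈ 0.2333.


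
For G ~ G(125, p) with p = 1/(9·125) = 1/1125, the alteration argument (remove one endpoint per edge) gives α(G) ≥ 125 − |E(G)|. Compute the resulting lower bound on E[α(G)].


E[|E(G)|] = C(125, 2)·p = 7750 · (1/1125) = 62/9.
E[α(G)] ≥ n − E[|E(G)|] = 125 − 62/9 = 1063/9.
Numerically: ≈ 118.111.
(This is only a lower bound; the true E[α(G)] may be larger.)

E[α(G)] ≥ 1063/9 ≈ 118.111.


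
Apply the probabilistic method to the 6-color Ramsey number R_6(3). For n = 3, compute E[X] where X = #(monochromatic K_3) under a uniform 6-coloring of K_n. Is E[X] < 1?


E[X] = C(3, 3) · 6^{1 − 3} = 1 · 6^{−2} = 1/36.
As a reduced fraction: E[X] = 1/36 ≈ 0.02778.
Is E[X] < 1? YES.
Since E[X] < 1, there exists a 6-coloring of K_{3} with no monochromatic K_3; hence R_6(3) > 3.

E[X] = 1/36 ≈ 0.02778; E[X] < 1, so R_6(3) > 3.


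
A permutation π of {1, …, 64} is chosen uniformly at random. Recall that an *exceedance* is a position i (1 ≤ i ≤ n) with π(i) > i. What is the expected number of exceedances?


Write X = Σ_{i=1}^{64} X_i, where X_i = 1_{π(i) > i}.
For each fixed i, π(i) is uniform over {1, …, 64} (marginal of a uniform permutation), so P[π(i) > i] = (n − i)/n. Summing: Σ_{i=1}^{64} (n − i)/n = (0 + 1 + … + 63)/64 = 64(64 − 1)/(2·64) = (64 − 1)/2.
Hence E[X] = Σ_{i=1}^{64} (64 − i)/64 = 63/2 ≈ 31.500000.

E[X] = 63/2 = 31.500000.


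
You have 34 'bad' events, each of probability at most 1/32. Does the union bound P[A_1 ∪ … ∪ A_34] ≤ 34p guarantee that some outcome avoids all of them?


Union bound: P[∪_{i=1}^{34} A_i] ≤ Σ_i P[A_i] ≤ 34·p = 34·(1/32) = 17/16.
Numerically: 17/16 ≈ 1.06250.
Is 17/16 < 1? NO.
Since the bound 17/16 is ≥ 1, the union bound is uninformative here; it does NOT by itself certify existence.

34·p = 17/16 ≈ 1.06250; existence NOT certified by the union bound.


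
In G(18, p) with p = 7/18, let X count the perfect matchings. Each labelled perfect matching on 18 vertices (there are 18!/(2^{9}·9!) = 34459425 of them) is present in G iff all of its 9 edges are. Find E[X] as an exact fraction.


K_18 has 18!/(2^{9}·9!) = 34459425 labelled perfect matchings.
For each such perfect matching H, let X_H = 1 if all 9 edges of H are present in G. Then P[X_H = 1] = p^{9} = (7/18)^{9} = 40353607/198359290368.
By linearity: E[X] = Σ_H E[X_H] = 34459425 · p^{9} = 34459425 · 40353607/198359290368 = 17167433257975/2448880128.
Numerically: E[X] ≈ 7.01e+03.

E[X] = 34459425 · (7/18)^{9} = 17167433257975/2448880128 ≈ 7.01e+03.


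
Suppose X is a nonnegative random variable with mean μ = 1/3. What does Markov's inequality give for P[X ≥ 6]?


μ = E[X] = 1/3, a = 6.
Markov: P[X ≥ 6] ≤ μ/a = (1/3)/6 = 1/18.
Numerically: ≈ 0.056.
(Since a = 6 > μ = 0.333, the bound 1/18 is < 1 and informative.)

P[X ≥ 6] ≤ 1/18 ≈ 0.056.


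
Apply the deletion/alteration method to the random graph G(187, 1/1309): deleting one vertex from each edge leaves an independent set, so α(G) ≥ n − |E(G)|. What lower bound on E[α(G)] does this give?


E[|E(G)|] = C(187, 2)·p = 17391 · (1/1309) = 93/7.
E[α(G)] ≥ n − E[|E(G)|] = 187 − 93/7 = 1216/7.
Numerically: ≈ 173.714.
(This is only a lower bound; the true E[α(G)] may be larger.)

E[α(G)] ≥ 1216/7 ≈ 173.714.


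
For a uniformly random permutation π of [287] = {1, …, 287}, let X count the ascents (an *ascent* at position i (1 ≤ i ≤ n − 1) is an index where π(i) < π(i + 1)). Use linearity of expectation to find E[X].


Write X = Σ X_I over i = 1, …, 286, with X_I the indicator of one ascent.
There are 286 indicators.
For each fixed i, the pair (π(i), π(i+1)) is a uniformly random ordered pair of distinct values from {1, …, 287}; by symmetry P[π(i) < π(i+1)] = 1/2.
By linearity: E[X] = 286 · (1/2) = (287 − 1) · (1/2) = 143 ≈ 143.0000.

E[X] = 143 = 143.0000.


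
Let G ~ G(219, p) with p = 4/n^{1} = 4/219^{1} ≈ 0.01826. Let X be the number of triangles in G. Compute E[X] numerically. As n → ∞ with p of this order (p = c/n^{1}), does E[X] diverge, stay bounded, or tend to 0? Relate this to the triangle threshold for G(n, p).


Number of potential triangles: C(219, 3) = 1726669.
Each occurs with probability p³ ≈ (0.01826)³ ≈ 6.093231e-06.
By linearity: E[X] = C(219, 3)·p³ ≈ 1726669 · 6.093231e-06 ≈ 10.5210.
Here α = 1, so p = 4/n is exactly at the triangle threshold p ~ 1/n. Asymptotically E[X] → c³/6 = 4³/6 = 32/3 ≈ 10.6667, a bounded constant. In this regime the triangle count is asymptotically Poisson(c³/6).

E[X] ≈ 10.5210; in regime p = Θ(1/n^{1}) E[X] stays bounded (at the triangle threshold p ~ 1/n).


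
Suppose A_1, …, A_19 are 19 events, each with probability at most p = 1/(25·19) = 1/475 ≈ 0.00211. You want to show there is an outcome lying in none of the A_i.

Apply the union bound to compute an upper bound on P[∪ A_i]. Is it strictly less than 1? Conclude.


Union bound: P[∪_{i=1}^{19} A_i] ≤ Σ_i P[A_i] ≤ 19·p = 19·(1/475) = 1/25.
Numerically: 1/25 ≈ 0.04000.
Is 1/25 < 1? YES.
Since P[∪ A_i] ≤ 1/25 < 1, the complement has P[∩ A_i^c] ≥ 1 − 1/25 = 24/25 > 0, so some outcome avoids every A_i.

19·p = 1/25 ≈ 0.04000; existence CERTIFIED by the union bound.


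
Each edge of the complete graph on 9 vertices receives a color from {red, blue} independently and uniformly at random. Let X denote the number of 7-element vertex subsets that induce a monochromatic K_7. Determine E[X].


Let X = Σ_S X_S over the C(9, 7) = 36 subsets S of size 7, where X_S = 1 if the K_7 on S is monochromatic.
For a fixed S, the K_7 on S has C(7, 2) = 21 edges. P[all 21 edges red] = (1/2)^21, and likewise for blue, so P[monochromatic] = 2·(1/2)^21 = 2^{1 − 21} = 1/1048576.
Summing: E[X] = C(9, 7) · 2^{1 − 21} = 36 · 1/1048576 = 9/262144.
Numerically: E[X] ≈ 0.000034.

E[X] = C(9,7)·2^(1−C(7,2)) = 9/262144 ≈ 0.000034.


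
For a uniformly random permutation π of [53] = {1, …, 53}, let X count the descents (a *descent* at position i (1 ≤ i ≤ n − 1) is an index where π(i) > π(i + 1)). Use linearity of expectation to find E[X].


Write X = Σ X_I over i = 1, …, 52, with X_I the indicator of one descent.
There are 52 indicators.
For each fixed i, the pair (π(i), π(i+1)) is a uniformly random ordered pair of distinct values from {1, …, 53}; by symmetry P[π(i) > π(i+1)] = 1/2.
By linearity: E[X] = 52 · (1/2) = (53 − 1) · (1/2) = 26 ≈ 26.0000.

E[X] = 26 = 26.0000.


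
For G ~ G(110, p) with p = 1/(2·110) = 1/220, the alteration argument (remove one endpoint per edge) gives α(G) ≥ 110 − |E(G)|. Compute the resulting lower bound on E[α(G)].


E[|E(G)|] = C(110, 2)·p = 5995 · (1/220) = 109/4.
E[α(G)] ≥ n − E[|E(G)|] = 110 − 109/4 = 331/4.
Numerically: ≈ 82.7500.
(This is only a lower bound; the true E[α(G)] may be larger.)

E[α(G)] ≥ 331/4 ≈ 82.7500.


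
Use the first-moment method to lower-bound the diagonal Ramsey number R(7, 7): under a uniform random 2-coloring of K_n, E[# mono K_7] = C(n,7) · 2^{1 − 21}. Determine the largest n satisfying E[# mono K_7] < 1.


We need C(n, 7) · 2^{1 − 21} < 1, i.e. C(n, 7) < 2^{21 − 1} = 1048576.
Check values of n near the boundary:
  n = 23: C(23, 7) = 245157; 245157 < 1048576? YES
  n = 24: C(24, 7) = 346104; 346104 < 1048576? YES
  n = 25: C(25, 7) = 480700; 480700 < 1048576? YES
  n = 26: C(26, 7) = 657800; 657800 < 1048576? YES
  n = 27: C(27, 7) = 888030; 888030 < 1048576? YES
  n = 28: C(28, 7) = 1184040; 1184040 < 1048576? NO
  n = 29: C(29, 7) = 1560780; 1560780 < 1048576? NO
  n = 30: C(30, 7) = 2035800; 2035800 < 1048576? NO
The largest n with C(n, 7) < 1048576 is n = 27 (where E[X] = 444015/524288 ≈ 0.8469). Hence R(7, 7) > 27, i.e. R(7, 7) ≥ 28.

Largest n = 27; hence R(7, 7) > 27.


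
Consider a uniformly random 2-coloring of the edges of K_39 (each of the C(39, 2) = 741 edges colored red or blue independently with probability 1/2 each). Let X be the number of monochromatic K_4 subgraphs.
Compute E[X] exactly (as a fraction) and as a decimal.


Let X = Σ_S X_S over the C(39, 4) = 82251 subsets S of size 4, where X_S = 1 if the K_4 on S is monochromatic.
For a fixed S, the K_4 on S has C(4, 2) = 6 edges. P[all 6 edges red] = (1/2)^6, and likewise for blue, so P[monochromatic] = 2·(1/2)^6 = 2^{1 − 6} = 1/32.
By linearity: E[X] = C(39, 4) · 2^{1 − 6} = 82251 · 1/32 = 82251/32.
Numerically: E[X] ≈ 2570.343750.

E[X] = C(39,4)·2^(1−C(4,2)) = 82251/32 ≈ 2570.343750.
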